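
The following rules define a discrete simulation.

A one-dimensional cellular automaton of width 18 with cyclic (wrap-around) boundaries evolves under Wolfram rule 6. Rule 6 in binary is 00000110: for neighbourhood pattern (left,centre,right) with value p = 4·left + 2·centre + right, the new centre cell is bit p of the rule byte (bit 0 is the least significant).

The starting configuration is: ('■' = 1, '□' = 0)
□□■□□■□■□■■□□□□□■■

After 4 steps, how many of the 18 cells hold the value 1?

gen 0: □□■□□■□■□■■□□□□□■■
gen 1: □■■□■■□■□□□□□□□■□□
gen 2: ■□□□□□□■□□□□□□■■□□
gen 3: ■□□□□□■■□□□□□■□□□■
gen 4: □□□□□■□□□□□□■■□□■□

4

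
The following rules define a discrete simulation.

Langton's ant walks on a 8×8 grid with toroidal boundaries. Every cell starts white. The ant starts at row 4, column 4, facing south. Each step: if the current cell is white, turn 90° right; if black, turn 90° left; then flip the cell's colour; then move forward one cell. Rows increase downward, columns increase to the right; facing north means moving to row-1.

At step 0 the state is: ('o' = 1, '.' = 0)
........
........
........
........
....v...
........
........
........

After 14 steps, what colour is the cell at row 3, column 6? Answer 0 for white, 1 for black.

k=0  ........
........
........
........
....v...
........
........
........
k=1  ........
........
........
........
...<o...
........
........
........
k=2  ........
........
........
...^....
...oo...
........
........
........
k=3  ........
........
........
...o>...
...oo...
........
........
........
k=4  ........
........
........
...oo...
...ov...
........
........
........
k=5  ........
........
........
...oo...
...o.>..
........
........
........
k=6  ........
........
........
...oo...
...o.o..
.....v..
........
........
k=7  ........
........
........
...oo...
...o.o..
....<o..
........
........
k=8  ........
........
........
...oo...
...o^o..
....oo..
........
........
k=9  ........
........
........
...oo...
...oo>..
....oo..
........
........
k=10  ........
........
........
...oo^..
...oo...
....oo..
........
........
k=11  ........
........
........
...ooo>.
...oo...
....oo..
........
........
k=12  ........
........
........
...oooo.
...oo.v.
....oo..
........
........
k=13  ........
........
........
...oooo.
...oo<o.
....oo..
........
........
k=14  ........
........
........
...oo^o.
...oooo.
....oo..
........
........

1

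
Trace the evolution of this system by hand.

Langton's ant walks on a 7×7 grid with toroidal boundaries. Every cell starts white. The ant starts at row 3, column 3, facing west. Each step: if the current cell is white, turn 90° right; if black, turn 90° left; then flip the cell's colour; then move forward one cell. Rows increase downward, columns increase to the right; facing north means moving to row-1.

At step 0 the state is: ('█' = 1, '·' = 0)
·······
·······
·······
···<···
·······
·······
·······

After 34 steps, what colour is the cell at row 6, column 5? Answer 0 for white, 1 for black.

k=0  ·······
·······
·······
···<···
·······
·······
·······
k=1  ·······
·······
···^···
···█···
·······
·······
·······
k=2  ·······
·······
···█>··
···█···
·······
·······
·······
k=3  ·······
·······
···██··
···█v··
·······
·······
·······
k=4  ·······
·······
···██··
···<█··
·······
·······
·······
k=5  ·······
·······
···██··
····█··
···v···
·······
·······
k=6  ·······
·······
···██··
····█··
··<█···
·······
·······
k=7  ·······
·······
···██··
··^·█··
··██···
·······
·······
k=8  ·······
·······
···██··
··█>█··
··██···
·······
·······
k=9  ·······
·······
···██··
··███··
··█v···
·······
·······
k=10  ·······
·······
···██··
··███··
··█·>··
·······
·······
k=11  ·······
·······
···██··
··███··
··█·█··
····v··
·······
k=12  ·······
·······
···██··
··███··
··█·█··
···<█··
·······
k=13  ·······
·······
···██··
··███··
··█^█··
···██··
·······
k=14  ·······
·······
···██··
··███··
··██>··
···██··
·······
k=15  ·······
·······
···██··
··██^··
··██···
···██··
·······
k=16  ·······
·······
···██··
··█<···
··██···
···██··
·······
k=17  ·······
·······
···██··
··█····
··█v···
···██··
·······
k=18  ·······
·······
···██··
··█····
··█·>··
···██··
·······
k=19  ·······
·······
···██··
··█····
··█·█··
···█v··
·······
k=20  ·······
·······
···██··
··█····
··█·█··
···█·>·
·······
k=21  ·······
·······
···██··
··█····
··█·█··
···█·█·
·····v·
k=22  ·······
·······
···██··
··█····
··█·█··
···█·█·
····<█·
k=23  ·······
·······
···██··
··█····
··█·█··
···█^█·
····██·
k=24  ·······
·······
···██··
··█····
··█·█··
···██>·
····██·
k=25  ·······
·······
···██··
··█····
··█·█^·
···██··
····██·
k=26  ·······
·······
···██··
··█····
··█·██>
···██··
····██·
k=27  ·······
·······
···██··
··█····
··█·███
···██·v
····██·
k=28  ·······
·······
···██··
··█····
··█·███
···██<█
····██·
k=29  ·······
·······
···██··
··█····
··█·█^█
···████
····██·
k=30  ·······
·······
···██··
··█····
··█·<·█
···████
····██·
k=31  ·······
·······
···██··
··█····
··█···█
···█v██
····██·
k=32  ·······
·······
···██··
··█····
··█···█
···█·>█
····██·
k=33  ·······
·······
···██··
··█····
··█··^█
···█··█
····██·
k=34  ·······
·······
···██··
··█····
··█··█>
···█··█
····██·

1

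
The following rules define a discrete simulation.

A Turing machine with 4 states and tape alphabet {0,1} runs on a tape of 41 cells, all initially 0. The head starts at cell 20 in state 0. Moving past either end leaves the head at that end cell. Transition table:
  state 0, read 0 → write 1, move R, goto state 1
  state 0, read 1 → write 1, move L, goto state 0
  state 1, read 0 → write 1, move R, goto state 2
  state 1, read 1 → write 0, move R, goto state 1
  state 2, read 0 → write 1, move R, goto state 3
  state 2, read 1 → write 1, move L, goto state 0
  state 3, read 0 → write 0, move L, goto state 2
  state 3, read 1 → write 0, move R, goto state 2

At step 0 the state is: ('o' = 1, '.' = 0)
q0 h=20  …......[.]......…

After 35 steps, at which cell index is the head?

k=0  q0 h=20  …......[.]......…
k=1  q1 h=21  ….....o[.]......…
k=2  q2 h=22  …....oo[.]......…
k=3  q3 h=23  …...ooo[.]......…
k=4  q2 h=22  …....oo[o]......…
k=5  q0 h=21  ….....o[o]o.....…
k=6  q0 h=20  …......[o]oo....…
k=7  q0 h=19  …......[.]ooo...…
k=8  q1 h=20  ….....o[o]oo....…
k=9  q1 h=21  …....o.[o]o.....…
k=10  q1 h=22  …...o..[o]......…
k=11  q1 h=23  …..o...[.]......…
k=12  q2 h=24  ….o...o[.]......…
k=13  q3 h=25  …o...oo[.]......…
k=14  q2 h=24  ….o...o[o]......…
k=15  q0 h=23  …..o...[o]o.....…
k=16  q0 h=22  …...o..[.]oo....…
k=17  q1 h=23  …..o..o[o]o.....…
k=18  q1 h=24  ….o..o.[o]......…
k=19  q1 h=25  …o..o..[.]......…
k=20  q2 h=26  …..o..o[.]......…
k=21  q3 h=27  ….o..oo[.]......…
k=22  q2 h=26  …..o..o[o]......…
k=23  q0 h=25  …o..o..[o]o.....…
k=24  q0 h=24  ….o..o.[.]oo....…
k=25  q1 h=25  …o..o.o[o]o.....…
k=26  q1 h=26  …..o.o.[o]......…
k=27  q1 h=27  ….o.o..[.]......…
k=28  q2 h=28  …o.o..o[.]......…
k=29  q3 h=29  ….o..oo[.]......…
k=30  q2 h=28  …o.o..o[o]......…
k=31  q0 h=27  ….o.o..[o]o.....…
k=32  q0 h=26  …..o.o.[.]oo....…
k=33  q1 h=27  ….o.o.o[o]o.....…
k=34  q1 h=28  …o.o.o.[o]......…
k=35  q1 h=29  ….o.o..[.]......…

29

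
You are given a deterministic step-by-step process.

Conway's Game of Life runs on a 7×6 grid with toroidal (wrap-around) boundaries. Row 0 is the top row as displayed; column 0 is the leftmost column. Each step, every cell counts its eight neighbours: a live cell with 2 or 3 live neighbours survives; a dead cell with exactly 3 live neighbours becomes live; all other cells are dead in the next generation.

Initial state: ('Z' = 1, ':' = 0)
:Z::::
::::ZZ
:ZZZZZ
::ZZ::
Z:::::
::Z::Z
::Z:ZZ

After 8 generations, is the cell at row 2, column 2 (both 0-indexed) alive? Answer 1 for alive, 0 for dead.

[0] :Z::::
::::ZZ
:ZZZZZ
::ZZ::
Z:::::
::Z::Z
::Z:ZZ
[1] Z::Z::
:Z:::Z
ZZ:::Z
Z::::Z
:ZZZ::
ZZ:ZZZ
ZZZZZZ
[2] :::Z::
:ZZ:ZZ
:Z::Z:
::::ZZ
:::Z::
::::::
::::::
[3] ::ZZZ:
ZZZ:ZZ
:ZZ:::
:::ZZZ
::::Z:
::::::
::::::
[4] Z:Z:Z:
Z:::ZZ
::::::
::ZZZZ
:::ZZZ
::::::
:::Z::
[5] ZZ::Z:
ZZ:ZZ:
Z:::::
::Z::Z
::Z::Z
:::Z::
:::Z::
[6] ZZ::Z:
::ZZZ:
Z:ZZZ:
ZZ:::Z
::ZZZ:
::ZZZ:
::ZZZ:
[7] :Z::::
Z:::::
Z:::::
Z:::::
Z:::::
:Z:::Z
::::::
[8] ::::::
ZZ::::
ZZ:::Z
ZZ:::Z
ZZ:::Z
Z:::::
Z:::::

0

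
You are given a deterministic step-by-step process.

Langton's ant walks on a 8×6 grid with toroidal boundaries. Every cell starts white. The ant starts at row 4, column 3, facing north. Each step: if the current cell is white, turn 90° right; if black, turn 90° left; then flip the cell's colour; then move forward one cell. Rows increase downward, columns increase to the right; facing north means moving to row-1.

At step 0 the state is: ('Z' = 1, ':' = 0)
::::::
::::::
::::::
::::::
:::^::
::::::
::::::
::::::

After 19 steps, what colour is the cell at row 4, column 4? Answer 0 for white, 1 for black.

1

t=0: ::::::
::::::
::::::
::::::
:::^::
::::::
::::::
::::::
t=1: ::::::
::::::
::::::
::::::
:::Z>:
::::::
::::::
::::::
t=2: ::::::
::::::
::::::
::::::
:::ZZ:
::::v:
::::::
::::::
t=3: ::::::
::::::
::::::
::::::
:::ZZ:
:::<Z:
::::::
::::::
t=4: ::::::
::::::
::::::
::::::
:::^Z:
:::ZZ:
::::::
::::::
t=5: ::::::
::::::
::::::
::::::
::<:Z:
:::ZZ:
::::::
::::::
t=6: ::::::
::::::
::::::
::^:::
::Z:Z:
:::ZZ:
::::::
::::::
t=7: ::::::
::::::
::::::
::Z>::
::Z:Z:
:::ZZ:
::::::
::::::
t=8: ::::::
::::::
::::::
::ZZ::
::ZvZ:
:::ZZ:
::::::
::::::
t=9: ::::::
::::::
::::::
::ZZ::
::<ZZ:
:::ZZ:
::::::
::::::
t=10: ::::::
::::::
::::::
::ZZ::
:::ZZ:
::vZZ:
::::::
::::::
t=11: ::::::
::::::
::::::
::ZZ::
:::ZZ:
:<ZZZ:
::::::
::::::
t=12: ::::::
::::::
::::::
::ZZ::
:^:ZZ:
:ZZZZ:
::::::
::::::
t=13: ::::::
::::::
::::::
::ZZ::
:Z>ZZ:
:ZZZZ:
::::::
::::::
t=14: ::::::
::::::
::::::
::ZZ::
:ZZZZ:
:ZvZZ:
::::::
::::::
t=15: ::::::
::::::
::::::
::ZZ::
:ZZZZ:
:Z:>Z:
::::::
::::::
t=16: ::::::
::::::
::::::
::ZZ::
:ZZ^Z:
:Z::Z:
::::::
::::::
t=17: ::::::
::::::
::::::
::ZZ::
:Z<:Z:
:Z::Z:
::::::
::::::
t=18: ::::::
::::::
::::::
::ZZ::
:Z::Z:
:Zv:Z:
::::::
::::::
t=19: ::::::
::::::
::::::
::ZZ::
:Z::Z:
:<Z:Z:
::::::
::::::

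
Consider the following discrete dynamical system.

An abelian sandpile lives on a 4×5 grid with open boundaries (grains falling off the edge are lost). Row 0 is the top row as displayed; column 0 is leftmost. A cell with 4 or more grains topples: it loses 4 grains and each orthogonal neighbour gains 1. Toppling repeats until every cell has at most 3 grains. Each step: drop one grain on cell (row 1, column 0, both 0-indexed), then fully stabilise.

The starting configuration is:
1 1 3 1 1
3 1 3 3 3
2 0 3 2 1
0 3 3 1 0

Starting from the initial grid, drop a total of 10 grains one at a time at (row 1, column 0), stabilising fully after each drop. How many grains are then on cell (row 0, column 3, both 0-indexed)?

3

t=0: 1 1 3 1 1
3 1 3 3 3
2 0 3 2 1
0 3 3 1 0
t=1: 2 1 3 1 1
0 2 3 3 3
3 0 3 2 1
0 3 3 1 0
t=2: 2 1 3 1 1
1 2 3 3 3
3 0 3 2 1
0 3 3 1 0
t=3: 2 1 3 1 1
2 2 3 3 3
3 0 3 2 1
0 3 3 1 0
t=4: 2 1 3 1 1
3 2 3 3 3
3 0 3 2 1
0 3 3 1 0
t=5: 3 1 3 1 1
1 3 3 3 3
0 1 3 2 1
1 3 3 1 0
t=6: 3 1 3 1 1
2 3 3 3 3
0 1 3 2 1
1 3 3 1 0
t=7: 3 1 3 1 1
3 3 3 3 3
0 1 3 2 1
1 3 3 1 0
t=8: 1 0 1 3 2
2 3 3 2 0
2 0 3 0 3
2 1 1 3 0
t=9: 1 0 1 3 2
3 3 3 2 0
2 0 3 0 3
2 1 1 3 0
t=10: 2 1 2 3 2
1 1 1 3 0
3 2 0 1 3
2 1 2 3 0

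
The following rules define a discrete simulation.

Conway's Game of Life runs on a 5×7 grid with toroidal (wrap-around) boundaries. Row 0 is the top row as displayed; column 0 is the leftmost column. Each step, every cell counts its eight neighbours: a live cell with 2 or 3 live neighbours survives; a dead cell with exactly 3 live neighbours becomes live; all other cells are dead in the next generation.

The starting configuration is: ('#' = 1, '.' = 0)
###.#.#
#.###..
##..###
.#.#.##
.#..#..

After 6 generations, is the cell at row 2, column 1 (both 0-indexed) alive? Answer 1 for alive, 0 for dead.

0

[0] ###.#.#
#.###..
##..###
.#.#.##
.#..#..
[1] ....#.#
.......
.......
.#.#...
....#..
[2] .....#.
.......
.......
.......
...###.
[3] .....#.
.......
.......
....#..
....##.
[4] ....##.
.......
.......
....##.
....##.
[5] ....##.
.......
.......
....##.
...#..#
[6] ....##.
.......
.......
....##.
...#..#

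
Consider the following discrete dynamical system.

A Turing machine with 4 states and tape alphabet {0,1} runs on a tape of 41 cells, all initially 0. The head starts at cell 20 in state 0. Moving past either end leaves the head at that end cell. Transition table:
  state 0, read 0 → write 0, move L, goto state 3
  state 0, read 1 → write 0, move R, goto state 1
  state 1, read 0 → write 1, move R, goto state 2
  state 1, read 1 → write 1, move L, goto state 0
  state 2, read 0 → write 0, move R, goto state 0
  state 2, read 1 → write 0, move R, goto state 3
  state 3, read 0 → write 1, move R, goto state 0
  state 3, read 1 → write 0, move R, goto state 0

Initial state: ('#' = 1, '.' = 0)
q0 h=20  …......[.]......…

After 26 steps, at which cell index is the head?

20

t=0: q0 h=20  …......[.]......…
t=1: q3 h=19  …......[.]......…
t=2: q0 h=20  ….....#[.]......…
t=3: q3 h=19  …......[#]......…
t=4: q0 h=20  …......[.]......…
t=5: q3 h=19  …......[.]......…
t=6: q0 h=20  ….....#[.]......…
t=7: q3 h=19  …......[#]......…
t=8: q0 h=20  …......[.]......…
t=9: q3 h=19  …......[.]......…
t=10: q0 h=20  ….....#[.]......…
t=11: q3 h=19  …......[#]......…
t=12: q0 h=20  …......[.]......…
t=13: q3 h=19  …......[.]......…
t=14: q0 h=20  ….....#[.]......…
t=15: q3 h=19  …......[#]......…
t=16: q0 h=20  …......[.]......…
t=17: q3 h=19  …......[.]......…
t=18: q0 h=20  ….....#[.]......…
t=19: q3 h=19  …......[#]......…
t=20: q0 h=20  …......[.]......…
t=21: q3 h=19  …......[.]......…
t=22: q0 h=20  ….....#[.]......…
t=23: q3 h=19  …......[#]......…
t=24: q0 h=20  …......[.]......…
t=25: q3 h=19  …......[.]......…
t=26: q0 h=20  ….....#[.]......…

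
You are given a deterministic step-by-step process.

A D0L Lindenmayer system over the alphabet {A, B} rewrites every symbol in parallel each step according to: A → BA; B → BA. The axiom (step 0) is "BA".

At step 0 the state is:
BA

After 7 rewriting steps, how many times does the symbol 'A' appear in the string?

gen 0: BA
gen 1: BABA
gen 2: BABABABA
gen 3: BABABABABABABABA
gen 4: BABABABABABABABABABABABABABABABA
gen 5: BABABABABABABABABABABABABABABABABABABABABABABABABABABABABABABABA
gen 6: BABABABABABABABABABABABABABABABABABABABABABABABABABABABABA…BABABABABABABABABABABABABABABABABABABABABABABABABABABABABA  (len 128)
gen 7: BABABABABABABABABABABABABABABABABABABABABABABABABABABABABA…BABABABABABABABABABABABABABABABABABABABABABABABABABABABABA  (len 256)

128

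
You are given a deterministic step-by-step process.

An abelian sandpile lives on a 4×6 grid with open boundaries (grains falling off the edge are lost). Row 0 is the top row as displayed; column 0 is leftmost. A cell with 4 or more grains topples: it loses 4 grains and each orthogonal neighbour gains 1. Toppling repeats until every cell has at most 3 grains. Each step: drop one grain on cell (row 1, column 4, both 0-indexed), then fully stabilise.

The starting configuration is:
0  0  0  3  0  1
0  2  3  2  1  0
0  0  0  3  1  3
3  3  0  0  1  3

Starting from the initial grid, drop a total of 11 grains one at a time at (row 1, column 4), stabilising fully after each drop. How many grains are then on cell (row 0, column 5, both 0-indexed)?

3

0) 0  0  0  3  0  1
0  2  3  2  1  0
0  0  0  3  1  3
3  3  0  0  1  3
1) 0  0  0  3  0  1
0  2  3  2  2  0
0  0  0  3  1  3
3  3  0  0  1  3
2) 0  0  0  3  0  1
0  2  3  2  3  0
0  0  0  3  1  3
3  3  0  0  1  3
3) 0  0  0  3  1  1
0  2  3  3  0  1
0  0  0  3  2  3
3  3  0  0  1  3
4) 0  0  0  3  1  1
0  2  3  3  1  1
0  0  0  3  2  3
3  3  0  0  1  3
5) 0  0  0  3  1  1
0  2  3  3  2  1
0  0  0  3  2  3
3  3  0  0  1  3
6) 0  0  0  3  1  1
0  2  3  3  3  1
0  0  0  3  2  3
3  3  0  0  1  3
7) 0  0  2  0  3  1
0  3  0  3  2  3
0  0  2  1  1  1
3  3  0  1  3  0
8) 0  0  2  0  3  1
0  3  0  3  3  3
0  0  2  1  1  1
3  3  0  1  3  0
9) 0  0  2  2  0  3
0  3  1  0  3  0
0  0  2  2  2  2
3  3  0  1  3  0
10) 0  0  2  2  1  3
0  3  1  1  0  1
0  0  2  2  3  2
3  3  0  1  3  0
11) 0  0  2  2  1  3
0  3  1  1  1  1
0  0  2  2  3  2
3  3  0  1  3  0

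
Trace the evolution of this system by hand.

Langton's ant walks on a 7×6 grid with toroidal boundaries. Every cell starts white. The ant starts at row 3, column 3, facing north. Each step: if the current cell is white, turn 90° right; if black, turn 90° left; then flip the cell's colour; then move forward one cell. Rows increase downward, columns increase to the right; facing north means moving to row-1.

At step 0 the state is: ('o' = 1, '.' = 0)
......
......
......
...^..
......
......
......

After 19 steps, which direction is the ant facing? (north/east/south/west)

west

t=0: ......
......
......
...^..
......
......
......
t=1: ......
......
......
...o>.
......
......
......
t=2: ......
......
......
...oo.
....v.
......
......
t=3: ......
......
......
...oo.
...<o.
......
......
t=4: ......
......
......
...^o.
...oo.
......
......
t=5: ......
......
......
..<.o.
...oo.
......
......
t=6: ......
......
..^...
..o.o.
...oo.
......
......
t=7: ......
......
..o>..
..o.o.
...oo.
......
......
t=8: ......
......
..oo..
..ovo.
...oo.
......
......
t=9: ......
......
..oo..
..<oo.
...oo.
......
......
t=10: ......
......
..oo..
...oo.
..voo.
......
......
t=11: ......
......
..oo..
...oo.
.<ooo.
......
......
t=12: ......
......
..oo..
.^.oo.
.oooo.
......
......
t=13: ......
......
..oo..
.o>oo.
.oooo.
......
......
t=14: ......
......
..oo..
.oooo.
.ovoo.
......
......
t=15: ......
......
..oo..
.oooo.
.o.>o.
......
......
t=16: ......
......
..oo..
.oo^o.
.o..o.
......
......
t=17: ......
......
..oo..
.o<.o.
.o..o.
......
......
t=18: ......
......
..oo..
.o..o.
.ov.o.
......
......
t=19: ......
......
..oo..
.o..o.
.<o.o.
......
......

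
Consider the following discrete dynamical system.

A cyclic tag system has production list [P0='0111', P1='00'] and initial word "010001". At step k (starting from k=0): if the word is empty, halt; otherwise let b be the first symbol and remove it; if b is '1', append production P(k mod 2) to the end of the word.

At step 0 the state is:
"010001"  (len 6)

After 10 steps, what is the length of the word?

k=0  "010001"  (len 6)
k=1  "10001"  (len 5)
k=2  "000100"  (len 6)
k=3  "00100"  (len 5)
k=4  "0100"  (len 4)
k=5  "100"  (len 3)
k=6  "0000"  (len 4)
k=7  "000"  (len 3)
k=8  "00"  (len 2)
k=9  "0"  (len 1)
k=10  (halted — word empty)

0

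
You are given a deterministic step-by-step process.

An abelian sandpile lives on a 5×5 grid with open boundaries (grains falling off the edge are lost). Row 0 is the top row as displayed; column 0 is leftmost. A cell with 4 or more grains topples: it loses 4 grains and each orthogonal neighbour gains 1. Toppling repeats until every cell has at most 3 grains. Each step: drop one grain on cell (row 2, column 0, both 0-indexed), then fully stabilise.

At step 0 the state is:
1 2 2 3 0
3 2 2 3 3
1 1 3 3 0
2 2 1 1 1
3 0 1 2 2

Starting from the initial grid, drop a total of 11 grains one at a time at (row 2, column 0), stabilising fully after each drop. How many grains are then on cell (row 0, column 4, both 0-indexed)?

2

gen 0: 1 2 2 3 0
3 2 2 3 3
1 1 3 3 0
2 2 1 1 1
3 0 1 2 2
gen 1: 1 2 2 3 0
3 2 2 3 3
2 1 3 3 0
2 2 1 1 1
3 0 1 2 2
gen 2: 1 2 2 3 0
3 2 2 3 3
3 1 3 3 0
2 2 1 1 1
3 0 1 2 2
gen 3: 2 2 2 3 0
0 3 2 3 3
1 2 3 3 0
3 2 1 1 1
3 0 1 2 2
gen 4: 2 2 2 3 0
0 3 2 3 3
2 2 3 3 0
3 2 1 1 1
3 0 1 2 2
gen 5: 2 2 2 3 0
0 3 2 3 3
3 2 3 3 0
3 2 1 1 1
3 0 1 2 2
gen 6: 2 2 2 3 0
1 3 2 3 3
1 3 3 3 0
1 3 1 1 1
0 1 1 2 2
gen 7: 2 2 2 3 0
1 3 2 3 3
2 3 3 3 0
1 3 1 1 1
0 1 1 2 2
gen 8: 2 2 2 3 0
1 3 2 3 3
3 3 3 3 0
1 3 1 1 1
0 1 1 2 2
gen 9: 3 0 1 1 2
3 2 2 3 0
1 3 2 1 2
3 0 3 2 1
0 2 1 2 2
gen 10: 3 0 1 1 2
3 2 2 3 0
2 3 2 1 2
3 0 3 2 1
0 2 1 2 2
gen 11: 3 0 1 1 2
3 2 2 3 0
3 3 2 1 2
3 0 3 2 1
0 2 1 2 2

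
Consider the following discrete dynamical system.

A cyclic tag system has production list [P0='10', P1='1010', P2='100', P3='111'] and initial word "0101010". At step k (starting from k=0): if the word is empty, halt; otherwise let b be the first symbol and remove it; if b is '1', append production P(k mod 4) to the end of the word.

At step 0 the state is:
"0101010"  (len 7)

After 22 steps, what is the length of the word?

29

step 0: "0101010"  (len 7)
step 1: "101010"  (len 6)
step 2: "010101010"  (len 9)
step 3: "10101010"  (len 8)
step 4: "0101010111"  (len 10)
step 5: "101010111"  (len 9)
step 6: "010101111010"  (len 12)
step 7: "10101111010"  (len 11)
step 8: "0101111010111"  (len 13)
step 9: "101111010111"  (len 12)
step 10: "011110101111010"  (len 15)
step 11: "11110101111010"  (len 14)
step 12: "1110101111010111"  (len 16)
step 13: "11010111101011110"  (len 17)
step 14: "10101111010111101010"  (len 20)
step 15: "0101111010111101010100"  (len 22)
step 16: "101111010111101010100"  (len 21)
step 17: "0111101011110101010010"  (len 22)
step 18: "111101011110101010010"  (len 21)
step 19: "11101011110101010010100"  (len 23)
step 20: "1101011110101010010100111"  (len 25)
step 21: "10101111010101001010011110"  (len 26)
step 22: "01011110101010010100111101010"  (len 29)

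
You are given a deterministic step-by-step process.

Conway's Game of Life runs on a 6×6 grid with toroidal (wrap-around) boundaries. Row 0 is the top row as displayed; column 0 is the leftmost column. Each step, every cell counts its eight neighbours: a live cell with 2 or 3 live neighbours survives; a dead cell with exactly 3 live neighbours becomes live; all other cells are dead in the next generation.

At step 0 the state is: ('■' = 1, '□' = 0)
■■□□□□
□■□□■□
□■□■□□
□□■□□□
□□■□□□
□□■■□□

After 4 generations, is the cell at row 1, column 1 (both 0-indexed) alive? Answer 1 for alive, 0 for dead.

0

gen 0: ■■□□□□
□■□□■□
□■□■□□
□□■□□□
□□■□□□
□□■■□□
gen 1: ■■□■□□
□■□□□□
□■□■□□
□■■■□□
□■■□□□
□□■■□□
gen 2: ■■□■□□
□■□□□□
■■□■□□
■□□■□□
□□□□□□
■□□■□□
gen 3: ■■□□□□
□□□□□□
■■□□□□
■■■□□□
□□□□□□
■■■□□□
gen 4: ■□■□□□
□□□□□□
■□■□□□
■□■□□□
□□□□□□
■□■□□□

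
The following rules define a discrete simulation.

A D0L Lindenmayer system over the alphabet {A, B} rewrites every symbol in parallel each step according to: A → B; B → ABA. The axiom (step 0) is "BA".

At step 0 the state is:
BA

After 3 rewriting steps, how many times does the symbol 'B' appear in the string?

k=0  BA
k=1  ABAB
k=2  BABABABA
k=3  ABABABABABABABAB

8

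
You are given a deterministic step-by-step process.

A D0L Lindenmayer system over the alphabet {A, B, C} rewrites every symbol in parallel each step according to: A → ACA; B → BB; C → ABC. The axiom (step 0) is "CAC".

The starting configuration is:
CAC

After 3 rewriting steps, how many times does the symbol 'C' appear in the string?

step 0: CAC
step 1: ABCACAABC
step 2: ACABBABCACAABCACAACABBABC
step 3: ACAABCACABBBBACABBABCACAABCACAACABBABCACAABCACAACAABCACABBBBACABBABC

18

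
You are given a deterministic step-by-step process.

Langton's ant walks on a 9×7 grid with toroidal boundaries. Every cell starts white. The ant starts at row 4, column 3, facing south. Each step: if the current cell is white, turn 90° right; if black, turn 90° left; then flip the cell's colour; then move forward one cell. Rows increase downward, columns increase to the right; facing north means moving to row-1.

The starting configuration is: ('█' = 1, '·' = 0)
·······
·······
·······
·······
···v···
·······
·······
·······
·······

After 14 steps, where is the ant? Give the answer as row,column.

3,4

[0] ·······
·······
·······
·······
···v···
·······
·······
·······
·······
[1] ·······
·······
·······
·······
··<█···
·······
·······
·······
·······
[2] ·······
·······
·······
··^····
··██···
·······
·······
·······
·······
[3] ·······
·······
·······
··█>···
··██···
·······
·······
·······
·······
[4] ·······
·······
·······
··██···
··█v···
·······
·······
·······
·······
[5] ·······
·······
·······
··██···
··█·>··
·······
·······
·······
·······
[6] ·······
·······
·······
··██···
··█·█··
····v··
·······
·······
·······
[7] ·······
·······
·······
··██···
··█·█··
···<█··
·······
·······
·······
[8] ·······
·······
·······
··██···
··█^█··
···██··
·······
·······
·······
[9] ·······
·······
·······
··██···
··██>··
···██··
·······
·······
·······
[10] ·······
·······
·······
··██^··
··██···
···██··
·······
·······
·······
[11] ·······
·······
·······
··███>·
··██···
···██··
·······
·······
·······
[12] ·······
·······
·······
··████·
··██·v·
···██··
·······
·······
·······
[13] ·······
·······
·······
··████·
··██<█·
···██··
·······
·······
·······
[14] ·······
·······
·······
··██^█·
··████·
···██··
·······
·······
·······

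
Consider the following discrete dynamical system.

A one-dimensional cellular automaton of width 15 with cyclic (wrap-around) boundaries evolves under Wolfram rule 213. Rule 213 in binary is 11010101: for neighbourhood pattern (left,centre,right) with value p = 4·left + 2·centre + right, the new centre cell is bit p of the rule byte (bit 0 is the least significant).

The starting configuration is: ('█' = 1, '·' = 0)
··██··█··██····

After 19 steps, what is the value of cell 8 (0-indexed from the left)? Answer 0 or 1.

step 0: ··██··█··██····
step 1: █··██·██··█████
step 2: ██··█··██··████
step 3: ███·██··██··███
step 4: ███··██··██··██
step 5: ████··██··██··█
step 6: █████··██··██··
step 7: ·█████··██··██·
step 8: ··█████··██··██
step 9: █··█████··██··█
step 10: ██··█████··██··
step 11: ·██··█████··██·
step 12: ··██··█████··██
step 13: █··██··█████··█
step 14: ██··██··█████··
step 15: ·██··██··█████·
step 16: ··██··██··█████
step 17: █··██··██··████
step 18: ██··██··██··███
step 19: ███··██··██··██

0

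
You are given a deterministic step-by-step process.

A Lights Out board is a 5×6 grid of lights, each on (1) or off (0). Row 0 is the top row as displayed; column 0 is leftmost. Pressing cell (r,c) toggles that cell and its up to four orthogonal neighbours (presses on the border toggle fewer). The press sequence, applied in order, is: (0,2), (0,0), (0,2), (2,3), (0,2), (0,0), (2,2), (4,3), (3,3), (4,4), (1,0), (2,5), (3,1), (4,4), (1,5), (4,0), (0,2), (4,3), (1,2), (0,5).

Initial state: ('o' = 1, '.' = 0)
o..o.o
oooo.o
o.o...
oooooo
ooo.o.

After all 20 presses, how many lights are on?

[0] o..o.o
oooo.o
o.o...
oooooo
ooo.o.
[1] ooo..o
oo.o.o
o.o...
oooooo
ooo.o.
[2] ..o..o
.o.o.o
o.o...
oooooo
ooo.o.
[3] .o.o.o
.ooo.o
o.o...
oooooo
ooo.o.
[4] .o.o.o
.oo..o
o..oo.
ooo.oo
ooo.o.
[5] ..o..o
.o...o
o..oo.
ooo.oo
ooo.o.
[6] ooo..o
oo...o
o..oo.
ooo.oo
ooo.o.
[7] ooo..o
ooo..o
ooo.o.
oo..oo
ooo.o.
[8] ooo..o
ooo..o
ooo.o.
oo.ooo
oo.o..
[9] ooo..o
ooo..o
ooooo.
ooo..o
oo....
[10] ooo..o
ooo..o
ooooo.
ooo.oo
oo.ooo
[11] .oo..o
..o..o
.oooo.
ooo.oo
oo.ooo
[12] .oo..o
..o...
.ooo.o
ooo.o.
oo.ooo
[13] .oo..o
..o...
..oo.o
....o.
o..ooo
[14] .oo..o
..o...
..oo.o
......
o.....
[15] .oo...
..o.oo
..oo..
......
o.....
[16] .oo...
..o.oo
..oo..
o.....
.o....
[17] ...o..
....oo
..oo..
o.....
.o....
[18] ...o..
....oo
..oo..
o..o..
.oooo.
[19] ..oo..
.ooooo
...o..
o..o..
.oooo.
[20] ..oooo
.oooo.
...o..
o..o..
.oooo.

15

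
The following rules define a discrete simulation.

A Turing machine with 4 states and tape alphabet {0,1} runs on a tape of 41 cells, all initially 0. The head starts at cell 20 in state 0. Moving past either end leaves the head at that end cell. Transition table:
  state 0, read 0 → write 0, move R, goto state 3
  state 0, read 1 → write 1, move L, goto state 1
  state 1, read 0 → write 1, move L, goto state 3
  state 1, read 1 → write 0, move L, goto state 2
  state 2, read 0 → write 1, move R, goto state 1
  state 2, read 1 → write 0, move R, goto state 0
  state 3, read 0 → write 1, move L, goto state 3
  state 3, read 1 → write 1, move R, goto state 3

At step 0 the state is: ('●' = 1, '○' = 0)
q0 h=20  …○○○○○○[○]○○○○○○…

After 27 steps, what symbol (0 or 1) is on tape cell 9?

1

gen 0: q0 h=20  …○○○○○○[○]○○○○○○…
gen 1: q3 h=21  …○○○○○○[○]○○○○○○…
gen 2: q3 h=20  …○○○○○○[○]●○○○○○…
gen 3: q3 h=19  …○○○○○○[○]●●○○○○…
gen 4: q3 h=18  …○○○○○○[○]●●●○○○…
gen 5: q3 h=17  …○○○○○○[○]●●●●○○…
gen 6: q3 h=16  …○○○○○○[○]●●●●●○…
gen 7: q3 h=15  …○○○○○○[○]●●●●●●…
gen 8: q3 h=14  …○○○○○○[○]●●●●●●…
gen 9: q3 h=13  …○○○○○○[○]●●●●●●…
gen 10: q3 h=12  …○○○○○○[○]●●●●●●…
gen 11: q3 h=11  …○○○○○○[○]●●●●●●…
gen 12: q3 h=10  …○○○○○○[○]●●●●●●…
gen 13: q3 h= 9  …○○○○○○[○]●●●●●●…
gen 14: q3 h= 8  …○○○○○○[○]●●●●●●…
gen 15: q3 h= 7  …○○○○○○[○]●●●●●●…
gen 16: q3 h= 6  |○○○○○○[○]●●●●●●…
gen 17: q3 h= 5  |○○○○○[○]●●●●●●…
gen 18: q3 h= 4  |○○○○[○]●●●●●●…
gen 19: q3 h= 3  |○○○[○]●●●●●●…
gen 20: q3 h= 2  |○○[○]●●●●●●…
gen 21: q3 h= 1  |○[○]●●●●●●…
gen 22: q3 h= 0  |[○]●●●●●●…
gen 23: q3 h= 0  |[●]●●●●●●…
gen 24: q3 h= 1  |●[●]●●●●●●…
gen 25: q3 h= 2  |●●[●]●●●●●●…
gen 26: q3 h= 3  |●●●[●]●●●●●●…
gen 27: q3 h= 4  |●●●●[●]●●●●●●…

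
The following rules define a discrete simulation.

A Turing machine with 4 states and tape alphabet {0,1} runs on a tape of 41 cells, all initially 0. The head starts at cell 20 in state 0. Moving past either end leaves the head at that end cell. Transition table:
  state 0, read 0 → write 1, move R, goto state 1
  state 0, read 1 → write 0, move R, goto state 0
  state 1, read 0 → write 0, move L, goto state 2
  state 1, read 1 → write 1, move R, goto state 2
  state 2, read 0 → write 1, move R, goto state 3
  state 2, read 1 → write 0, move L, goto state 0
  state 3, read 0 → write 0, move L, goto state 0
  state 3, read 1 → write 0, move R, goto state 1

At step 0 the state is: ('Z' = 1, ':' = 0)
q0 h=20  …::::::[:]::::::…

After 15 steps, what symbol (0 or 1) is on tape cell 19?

t=0: q0 h=20  …::::::[:]::::::…
t=1: q1 h=21  …:::::Z[:]::::::…
t=2: q2 h=20  …::::::[Z]::::::…
t=3: q0 h=19  …::::::[:]::::::…
t=4: q1 h=20  …:::::Z[:]::::::…
t=5: q2 h=19  …::::::[Z]::::::…
t=6: q0 h=18  …::::::[:]::::::…
t=7: q1 h=19  …:::::Z[:]::::::…
t=8: q2 h=18  …::::::[Z]::::::…
t=9: q0 h=17  …::::::[:]::::::…
t=10: q1 h=18  …:::::Z[:]::::::…
t=11: q2 h=17  …::::::[Z]::::::…
t=12: q0 h=16  …::::::[:]::::::…
t=13: q1 h=17  …:::::Z[:]::::::…
t=14: q2 h=16  …::::::[Z]::::::…
t=15: q0 h=15  …::::::[:]::::::…

0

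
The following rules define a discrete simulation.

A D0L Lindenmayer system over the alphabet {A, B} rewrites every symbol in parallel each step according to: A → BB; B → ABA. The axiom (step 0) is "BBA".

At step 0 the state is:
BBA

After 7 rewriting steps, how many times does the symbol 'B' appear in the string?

gen 0: BBA
gen 1: ABAABABB
gen 2: BBABABBBBABABBABAABA
gen 3: ABAABABBABABBABAABAABAABABBABABBABAABABBABABBBBABABB
gen 4: BBABABBBBABABBABAABABBABABBABAABABBABABBBBABABBBBABABBBBAB…ABAABABBABABBBBABABBABAABABBABABBABAABAABAABABBABABBABAABA  (len 132)
gen 5: ABAABABBABABBABAABAABAABABBABABBABAABABBABABBBBABABBABAABA…BABBBBABABBBBABABBBBABABBABAABABBABABBABAABABBABABBBBABABB  (len 340)
gen 6: BBABABBBBABABBABAABABBABABBABAABABBABABBBBABABBBBABABBBBAB…ABAABABBABABBBBABABBABAABABBABABBABAABAABAABABBABABBABAABA  (len 868)
gen 7: ABAABABBABABBABAABAABAABABBABABBABAABABBABABBBBABABBABAABA…BABBBBABABBBBABABBBBABABBABAABABBABABBABAABABBABABBBBABABB  (len 2228)

1244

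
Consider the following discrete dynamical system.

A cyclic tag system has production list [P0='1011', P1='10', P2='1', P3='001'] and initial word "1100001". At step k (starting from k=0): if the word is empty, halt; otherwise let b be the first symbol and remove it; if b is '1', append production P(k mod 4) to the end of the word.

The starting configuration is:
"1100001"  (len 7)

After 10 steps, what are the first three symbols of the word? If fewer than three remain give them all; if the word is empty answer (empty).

step 0: "1100001"  (len 7)
step 1: "1000011011"  (len 10)
step 2: "00001101110"  (len 11)
step 3: "0001101110"  (len 10)
step 4: "001101110"  (len 9)
step 5: "01101110"  (len 8)
step 6: "1101110"  (len 7)
step 7: "1011101"  (len 7)
step 8: "011101001"  (len 9)
step 9: "11101001"  (len 8)
step 10: "110100110"  (len 9)

110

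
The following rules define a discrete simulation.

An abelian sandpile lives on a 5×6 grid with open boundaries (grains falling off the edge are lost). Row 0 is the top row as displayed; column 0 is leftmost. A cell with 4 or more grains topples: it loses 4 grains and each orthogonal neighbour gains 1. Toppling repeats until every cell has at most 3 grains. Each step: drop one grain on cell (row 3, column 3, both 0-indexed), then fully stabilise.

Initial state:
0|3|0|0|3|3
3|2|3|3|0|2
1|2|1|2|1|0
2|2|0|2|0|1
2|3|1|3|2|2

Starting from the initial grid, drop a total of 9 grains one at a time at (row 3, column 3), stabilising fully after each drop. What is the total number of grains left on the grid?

k=0  0|3|0|0|3|3
3|2|3|3|0|2
1|2|1|2|1|0
2|2|0|2|0|1
2|3|1|3|2|2
k=1  0|3|0|0|3|3
3|2|3|3|0|2
1|2|1|2|1|0
2|2|0|3|0|1
2|3|1|3|2|2
k=2  0|3|0|0|3|3
3|2|3|3|0|2
1|2|1|3|1|0
2|2|1|1|1|1
2|3|2|0|3|2
k=3  0|3|0|0|3|3
3|2|3|3|0|2
1|2|1|3|1|0
2|2|1|2|1|1
2|3|2|0|3|2
k=4  0|3|0|0|3|3
3|2|3|3|0|2
1|2|1|3|1|0
2|2|1|3|1|1
2|3|2|0|3|2
k=5  0|3|1|1|3|3
3|3|0|1|1|2
1|2|3|1|2|0
2|2|2|1|2|1
2|3|2|1|3|2
k=6  0|3|1|1|3|3
3|3|0|1|1|2
1|2|3|1|2|0
2|2|2|2|2|1
2|3|2|1|3|2
k=7  0|3|1|1|3|3
3|3|0|1|1|2
1|2|3|1|2|0
2|2|2|3|2|1
2|3|2|1|3|2
k=8  0|3|1|1|3|3
3|3|0|1|1|2
1|2|3|2|2|0
2|2|3|0|3|1
2|3|2|2|3|2
k=9  0|3|1|1|3|3
3|3|0|1|1|2
1|2|3|2|2|0
2|2|3|1|3|1
2|3|2|2|3|2

57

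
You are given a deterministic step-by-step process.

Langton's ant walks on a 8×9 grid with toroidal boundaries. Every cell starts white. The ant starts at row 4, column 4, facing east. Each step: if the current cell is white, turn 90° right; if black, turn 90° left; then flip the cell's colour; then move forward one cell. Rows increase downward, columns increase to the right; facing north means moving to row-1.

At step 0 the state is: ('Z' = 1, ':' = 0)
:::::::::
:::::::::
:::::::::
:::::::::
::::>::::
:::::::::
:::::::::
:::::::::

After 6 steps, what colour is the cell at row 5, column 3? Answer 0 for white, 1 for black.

[0] :::::::::
:::::::::
:::::::::
:::::::::
::::>::::
:::::::::
:::::::::
:::::::::
[1] :::::::::
:::::::::
:::::::::
:::::::::
::::Z::::
::::v::::
:::::::::
:::::::::
[2] :::::::::
:::::::::
:::::::::
:::::::::
::::Z::::
:::<Z::::
:::::::::
:::::::::
[3] :::::::::
:::::::::
:::::::::
:::::::::
:::^Z::::
:::ZZ::::
:::::::::
:::::::::
[4] :::::::::
:::::::::
:::::::::
:::::::::
:::Z>::::
:::ZZ::::
:::::::::
:::::::::
[5] :::::::::
:::::::::
:::::::::
::::^::::
:::Z:::::
:::ZZ::::
:::::::::
:::::::::
[6] :::::::::
:::::::::
:::::::::
::::Z>:::
:::Z:::::
:::ZZ::::
:::::::::
:::::::::

1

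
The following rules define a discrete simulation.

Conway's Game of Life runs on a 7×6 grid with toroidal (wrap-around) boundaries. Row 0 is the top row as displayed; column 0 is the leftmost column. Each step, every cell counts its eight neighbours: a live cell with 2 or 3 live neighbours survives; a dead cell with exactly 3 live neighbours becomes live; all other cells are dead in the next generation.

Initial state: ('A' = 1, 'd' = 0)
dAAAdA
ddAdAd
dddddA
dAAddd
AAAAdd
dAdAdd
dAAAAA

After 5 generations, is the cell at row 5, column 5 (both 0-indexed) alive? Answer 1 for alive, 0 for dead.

step 0: dAAAdA
ddAdAd
dddddA
dAAddd
AAAAdd
dAdAdd
dAAAAA
step 1: dddddA
AAAdAA
dAAAdd
dddAdd
AddAdd
dddddA
dddddA
step 2: dAdddd
ddddAA
dddddA
dAdAAd
ddddAd
AdddAA
AdddAA
step 3: dddddd
AdddAA
AddAdA
dddAAA
Addddd
AddAdd
dAddAd
step 4: AdddAd
AdddAd
dddAdd
dddAdd
AddAdd
AAdddA
dddddd
step 5: dddddd
dddAAd
dddAAd
ddAAAd
AAAdAA
AAdddA
dAdddd

1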